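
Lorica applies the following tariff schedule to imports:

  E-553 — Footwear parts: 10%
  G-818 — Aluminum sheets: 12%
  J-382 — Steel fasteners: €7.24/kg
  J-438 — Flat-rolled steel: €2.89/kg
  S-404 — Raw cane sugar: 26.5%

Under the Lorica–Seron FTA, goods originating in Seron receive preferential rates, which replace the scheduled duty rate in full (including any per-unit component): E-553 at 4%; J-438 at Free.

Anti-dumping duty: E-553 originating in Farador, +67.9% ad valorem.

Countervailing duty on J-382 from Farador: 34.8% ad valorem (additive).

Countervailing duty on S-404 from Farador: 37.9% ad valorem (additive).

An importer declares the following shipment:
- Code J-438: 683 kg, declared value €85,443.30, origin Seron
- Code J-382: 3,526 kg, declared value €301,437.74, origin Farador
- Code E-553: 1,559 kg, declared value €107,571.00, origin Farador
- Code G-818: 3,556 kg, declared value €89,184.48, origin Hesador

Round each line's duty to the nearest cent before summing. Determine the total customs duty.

€224,928.52

Line 1 (J-438, Seron, 683 kg, €85,443.30):
Base rate for J-438 is €2.89/kg.
Origin Seron qualifies under the Lorica–Seron agreement and J-438 is covered: preferential rate Free applies instead.
Duty = €85,443.30 × 0% = €0.00.
Line 2 (J-382, Farador, 3,526 kg, €301,437.74):
Base rate for J-382 is €7.24/kg.
Additional duty on J-382 from Farador: +34.8% ad valorem. Applied ad valorem rate = 34.8%.
Duty = €301,437.74 × 34.8% + 3,526 × €7.24 = €130,428.57.
Line 3 (E-553, Farador, 1,559 kg, €107,571.00):
Base rate for E-553 is 10%.
E-553 has an FTA preferential rate, but origin Farador is not Seron; base rate stands.
Additional duty on E-553 from Farador: +67.9%. Applied ad valorem rate: 10% + 67.9% = 77.9%.
Duty = €107,571.00 × 77.9% = €83,797.81.
Line 4 (G-818, Hesador, 3,556 kg, €89,184.48):
Base rate for G-818 is 12%.
Duty = €89,184.48 × 12% = €10,702.14.
Total = €0.00 + €130,428.57 + €83,797.81 + €10,702.14 = €224,928.52.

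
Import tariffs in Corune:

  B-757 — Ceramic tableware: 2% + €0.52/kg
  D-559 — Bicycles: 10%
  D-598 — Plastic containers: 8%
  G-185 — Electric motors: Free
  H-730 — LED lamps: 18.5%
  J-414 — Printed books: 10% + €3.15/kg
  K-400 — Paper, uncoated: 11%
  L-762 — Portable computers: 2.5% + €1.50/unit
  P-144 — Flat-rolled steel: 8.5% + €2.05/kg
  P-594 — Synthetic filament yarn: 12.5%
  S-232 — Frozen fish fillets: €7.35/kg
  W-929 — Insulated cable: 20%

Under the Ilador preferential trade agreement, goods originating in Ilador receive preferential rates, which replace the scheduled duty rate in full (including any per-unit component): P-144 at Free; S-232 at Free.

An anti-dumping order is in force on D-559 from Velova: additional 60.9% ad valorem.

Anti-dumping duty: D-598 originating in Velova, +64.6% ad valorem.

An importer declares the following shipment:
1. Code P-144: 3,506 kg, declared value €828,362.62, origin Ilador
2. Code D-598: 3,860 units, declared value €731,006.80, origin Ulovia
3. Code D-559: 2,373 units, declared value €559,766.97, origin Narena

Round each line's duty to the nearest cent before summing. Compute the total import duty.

€114,457.24

Line 1 (P-144, Ilador, 3,506 kg, €828,362.62):
Base rate for P-144 is 8.5% + €2.05/kg.
Origin Ilador qualifies under the Corune–Ilador agreement and P-144 is covered: preferential rate Free applies instead.
Duty = €828,362.62 × 0% = €0.00.
Line 2 (D-598, Ulovia, 3,860 units, €731,006.80):
Base rate for D-598 is 8%.
The additional-duty order on D-598 targets Velova, not Ulovia; it does not apply.
Duty = €731,006.80 × 8% = €58,480.54.
Line 3 (D-559, Narena, 2,373 units, €559,766.97):
Base rate for D-559 is 10%.
The additional-duty order on D-559 targets Velova, not Narena; it does not apply.
Duty = €559,766.97 × 10% = €55,976.70.
Total = €0.00 + €58,480.54 + €55,976.70 = €114,457.24.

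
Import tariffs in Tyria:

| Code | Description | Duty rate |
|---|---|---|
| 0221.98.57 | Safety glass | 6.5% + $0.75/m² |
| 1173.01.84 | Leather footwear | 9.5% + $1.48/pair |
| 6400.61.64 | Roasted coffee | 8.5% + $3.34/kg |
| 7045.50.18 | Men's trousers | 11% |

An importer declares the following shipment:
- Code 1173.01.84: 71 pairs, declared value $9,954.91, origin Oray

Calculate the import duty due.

$1,050.80

Line 1 (1173.01.84, Oray, 71 pairs, $9,954.91):
Base rate for 1173.01.84 is 9.5% + $1.48/pair.
Duty = $9,954.91 × 9.5% + 71 × $1.48 = $1,050.80.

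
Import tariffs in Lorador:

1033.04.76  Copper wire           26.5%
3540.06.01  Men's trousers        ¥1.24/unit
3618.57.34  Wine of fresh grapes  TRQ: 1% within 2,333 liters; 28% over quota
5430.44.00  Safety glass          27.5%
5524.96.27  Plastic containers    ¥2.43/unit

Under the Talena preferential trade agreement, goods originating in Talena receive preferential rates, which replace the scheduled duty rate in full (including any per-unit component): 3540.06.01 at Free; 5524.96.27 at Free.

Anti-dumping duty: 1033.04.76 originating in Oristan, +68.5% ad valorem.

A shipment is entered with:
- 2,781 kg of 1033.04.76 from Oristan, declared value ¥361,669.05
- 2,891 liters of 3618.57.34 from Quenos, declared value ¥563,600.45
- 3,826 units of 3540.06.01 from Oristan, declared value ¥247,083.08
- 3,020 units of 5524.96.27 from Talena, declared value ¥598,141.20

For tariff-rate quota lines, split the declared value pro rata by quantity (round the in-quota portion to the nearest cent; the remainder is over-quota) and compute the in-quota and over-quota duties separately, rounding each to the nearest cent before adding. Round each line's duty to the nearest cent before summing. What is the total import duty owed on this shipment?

¥383,337.01

Line 1 (1033.04.76, Oristan, 2,781 kg, ¥361,669.05):
Base rate for 1033.04.76 is 26.5%.
Additional duty on 1033.04.76 from Oristan: +68.5%. Applied ad valorem rate: 26.5% + 68.5% = 95%.
Duty = ¥361,669.05 × 95% = ¥343,585.60.
Line 2 (3618.57.34, Quenos, 2,891 liters, ¥563,600.45):
Code 3618.57.34 is under a tariff-rate quota (threshold 2,333 liters). In-quota: 2,333 liters at 1%; over-quota: 558 liters at 28%.
Pro-rata value split: in-quota = ¥563,600.45 × 2,333/2,891 = ¥454,818.35; over-quota = ¥563,600.45 − ¥454,818.35 = ¥108,782.10.
In-quota duty = ¥454,818.35 × 1% = ¥4,548.18. Over-quota duty = ¥108,782.10 × 28% = ¥30,458.99.
Line duty = ¥4,548.18 + ¥30,458.99 = ¥35,007.17.
Line 3 (3540.06.01, Oristan, 3,826 units, ¥247,083.08):
Base rate for 3540.06.01 is ¥1.24/unit.
3540.06.01 has an FTA preferential rate, but origin Oristan is not Talena; base rate stands.
Duty = 3,826 × ¥1.24 = ¥4,744.24.
Line 4 (5524.96.27, Talena, 3,020 units, ¥598,141.20):
Base rate for 5524.96.27 is ¥2.43/unit.
Origin Talena qualifies under the Lorador–Talena agreement and 5524.96.27 is covered: preferential rate Free applies instead.
Duty = ¥598,141.20 × 0% = ¥0.00.
Total = ¥343,585.60 + ¥35,007.17 + ¥4,744.24 + ¥0.00 = ¥383,337.01.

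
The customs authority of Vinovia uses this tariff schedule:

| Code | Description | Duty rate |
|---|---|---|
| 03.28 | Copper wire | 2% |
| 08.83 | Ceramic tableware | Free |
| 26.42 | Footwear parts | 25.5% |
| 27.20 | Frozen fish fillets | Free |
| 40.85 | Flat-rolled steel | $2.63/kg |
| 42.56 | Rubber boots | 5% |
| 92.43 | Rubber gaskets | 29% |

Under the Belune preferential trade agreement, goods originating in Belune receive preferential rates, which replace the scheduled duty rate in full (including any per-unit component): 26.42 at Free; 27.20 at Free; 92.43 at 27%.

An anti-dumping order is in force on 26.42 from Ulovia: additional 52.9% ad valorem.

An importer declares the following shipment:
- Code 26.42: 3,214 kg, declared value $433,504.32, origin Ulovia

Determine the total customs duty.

Line 1 (26.42, Ulovia, 3,214 kg, $433,504.32):
Base rate for 26.42 is 25.5%.
26.42 has an FTA preferential rate, but origin Ulovia is not Belune; base rate stands.
Additional duty on 26.42 from Ulovia: +52.9%. Applied ad valorem rate: 25.5% + 52.9% = 78.4%.
Duty = $433,504.32 × 78.4% = $339,867.39.

$339,867.39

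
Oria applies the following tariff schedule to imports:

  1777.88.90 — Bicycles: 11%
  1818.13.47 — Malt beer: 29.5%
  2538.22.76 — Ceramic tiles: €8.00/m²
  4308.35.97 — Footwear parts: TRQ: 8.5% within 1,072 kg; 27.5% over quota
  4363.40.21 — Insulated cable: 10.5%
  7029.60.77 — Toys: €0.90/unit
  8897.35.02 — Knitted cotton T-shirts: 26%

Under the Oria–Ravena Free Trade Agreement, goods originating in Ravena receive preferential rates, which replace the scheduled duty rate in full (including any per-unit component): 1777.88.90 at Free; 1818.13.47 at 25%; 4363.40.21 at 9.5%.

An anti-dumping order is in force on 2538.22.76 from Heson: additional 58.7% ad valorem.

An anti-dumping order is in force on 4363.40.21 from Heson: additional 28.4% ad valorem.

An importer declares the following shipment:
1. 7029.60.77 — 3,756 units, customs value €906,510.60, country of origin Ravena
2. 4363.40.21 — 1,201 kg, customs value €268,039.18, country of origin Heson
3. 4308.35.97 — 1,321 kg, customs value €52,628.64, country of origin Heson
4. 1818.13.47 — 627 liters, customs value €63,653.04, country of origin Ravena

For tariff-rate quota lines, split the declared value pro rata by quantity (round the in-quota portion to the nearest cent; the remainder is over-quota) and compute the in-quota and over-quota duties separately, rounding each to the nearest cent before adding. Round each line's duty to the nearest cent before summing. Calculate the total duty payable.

Line 1 (7029.60.77, Ravena, 3,756 units, €906,510.60):
Base rate for 7029.60.77 is €0.90/unit.
Origin Ravena is the FTA partner but 7029.60.77 is not on the preference list; base rate stands.
Duty = 3,756 × €0.90 = €3,380.40.
Line 2 (4363.40.21, Heson, 1,201 kg, €268,039.18):
Base rate for 4363.40.21 is 10.5%.
4363.40.21 has an FTA preferential rate, but origin Heson is not Ravena; base rate stands.
Additional duty on 4363.40.21 from Heson: +28.4%. Applied ad valorem rate: 10.5% + 28.4% = 38.9%.
Duty = €268,039.18 × 38.9% = €104,267.24.
Line 3 (4308.35.97, Heson, 1,321 kg, €52,628.64):
Code 4308.35.97 is under a tariff-rate quota (threshold 1,072 kg). In-quota: 1,072 kg at 8.5%; over-quota: 249 kg at 27.5%.
Pro-rata value split: in-quota = €52,628.64 × 1,072/1,321 = €42,708.48; over-quota = €52,628.64 − €42,708.48 = €9,920.16.
In-quota duty = €42,708.48 × 8.5% = €3,630.22. Over-quota duty = €9,920.16 × 27.5% = €2,728.04.
Line duty = €3,630.22 + €2,728.04 = €6,358.26.
Line 4 (1818.13.47, Ravena, 627 liters, €63,653.04):
Base rate for 1818.13.47 is 29.5%.
Origin Ravena qualifies under the Oria–Ravena agreement and 1818.13.47 is covered: preferential rate 25% applies instead.
Duty = €63,653.04 × 25% = €15,913.26.
Total = €3,380.40 + €104,267.24 + €6,358.26 + €15,913.26 = €129,919.16.

€129,919.16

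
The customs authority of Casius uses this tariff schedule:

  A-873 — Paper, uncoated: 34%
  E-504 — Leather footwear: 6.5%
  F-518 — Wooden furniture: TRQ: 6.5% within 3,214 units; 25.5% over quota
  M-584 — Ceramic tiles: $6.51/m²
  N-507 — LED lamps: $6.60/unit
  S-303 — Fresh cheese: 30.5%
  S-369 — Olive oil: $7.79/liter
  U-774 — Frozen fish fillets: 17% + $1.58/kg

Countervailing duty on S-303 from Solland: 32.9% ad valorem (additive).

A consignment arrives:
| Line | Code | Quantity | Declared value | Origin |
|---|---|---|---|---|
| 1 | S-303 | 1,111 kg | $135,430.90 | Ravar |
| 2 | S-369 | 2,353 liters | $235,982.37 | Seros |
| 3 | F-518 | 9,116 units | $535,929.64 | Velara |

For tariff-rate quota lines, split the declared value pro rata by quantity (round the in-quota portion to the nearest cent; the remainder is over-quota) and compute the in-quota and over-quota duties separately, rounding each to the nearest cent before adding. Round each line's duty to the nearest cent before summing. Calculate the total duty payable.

$160,397.65

Line 1 (S-303, Ravar, 1,111 kg, $135,430.90):
Base rate for S-303 is 30.5%.
The additional-duty order on S-303 targets Solland, not Ravar; it does not apply.
Duty = $135,430.90 × 30.5% = $41,306.42.
Line 2 (S-369, Seros, 2,353 liters, $235,982.37):
Base rate for S-369 is $7.79/liter.
Duty = 2,353 × $7.79 = $18,329.87.
Line 3 (F-518, Velara, 9,116 units, $535,929.64):
Code F-518 is under a tariff-rate quota (threshold 3,214 units). In-quota: 3,214 units at 6.5%; over-quota: 5,902 units at 25.5%.
Pro-rata value split: in-quota = $535,929.64 × 3,214/9,116 = $188,951.06; over-quota = $535,929.64 − $188,951.06 = $346,978.58.
In-quota duty = $188,951.06 × 6.5% = $12,281.82. Over-quota duty = $346,978.58 × 25.5% = $88,479.54.
Line duty = $12,281.82 + $88,479.54 = $100,761.36.
Total = $41,306.42 + $18,329.87 + $100,761.36 = $160,397.65.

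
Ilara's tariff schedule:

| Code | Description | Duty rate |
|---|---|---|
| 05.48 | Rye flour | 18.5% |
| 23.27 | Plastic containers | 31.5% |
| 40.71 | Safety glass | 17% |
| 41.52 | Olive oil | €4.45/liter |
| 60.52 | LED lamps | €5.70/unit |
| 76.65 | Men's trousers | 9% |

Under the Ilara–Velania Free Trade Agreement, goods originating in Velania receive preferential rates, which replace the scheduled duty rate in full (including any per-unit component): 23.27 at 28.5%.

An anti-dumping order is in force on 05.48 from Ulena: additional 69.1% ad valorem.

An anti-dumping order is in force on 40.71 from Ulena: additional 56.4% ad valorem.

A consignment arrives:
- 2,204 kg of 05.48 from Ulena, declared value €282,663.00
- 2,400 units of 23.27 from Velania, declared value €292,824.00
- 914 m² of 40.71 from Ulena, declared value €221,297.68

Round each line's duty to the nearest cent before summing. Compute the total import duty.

€493,500.13

Line 1 (05.48, Ulena, 2,204 kg, €282,663.00):
Base rate for 05.48 is 18.5%.
Additional duty on 05.48 from Ulena: +69.1%. Applied ad valorem rate: 18.5% + 69.1% = 87.6%.
Duty = €282,663.00 × 87.6% = €247,612.79.
Line 2 (23.27, Velania, 2,400 units, €292,824.00):
Base rate for 23.27 is 31.5%.
Origin Velania qualifies under the Ilara–Velania agreement and 23.27 is covered: preferential rate 28.5% applies instead.
Duty = €292,824.00 × 28.5% = €83,454.84.
Line 3 (40.71, Ulena, 914 m², €221,297.68):
Base rate for 40.71 is 17%.
Additional duty on 40.71 from Ulena: +56.4%. Applied ad valorem rate: 17% + 56.4% = 73.4%.
Duty = €221,297.68 × 73.4% = €162,432.50.
Total = €247,612.79 + €83,454.84 + €162,432.50 = €493,500.13.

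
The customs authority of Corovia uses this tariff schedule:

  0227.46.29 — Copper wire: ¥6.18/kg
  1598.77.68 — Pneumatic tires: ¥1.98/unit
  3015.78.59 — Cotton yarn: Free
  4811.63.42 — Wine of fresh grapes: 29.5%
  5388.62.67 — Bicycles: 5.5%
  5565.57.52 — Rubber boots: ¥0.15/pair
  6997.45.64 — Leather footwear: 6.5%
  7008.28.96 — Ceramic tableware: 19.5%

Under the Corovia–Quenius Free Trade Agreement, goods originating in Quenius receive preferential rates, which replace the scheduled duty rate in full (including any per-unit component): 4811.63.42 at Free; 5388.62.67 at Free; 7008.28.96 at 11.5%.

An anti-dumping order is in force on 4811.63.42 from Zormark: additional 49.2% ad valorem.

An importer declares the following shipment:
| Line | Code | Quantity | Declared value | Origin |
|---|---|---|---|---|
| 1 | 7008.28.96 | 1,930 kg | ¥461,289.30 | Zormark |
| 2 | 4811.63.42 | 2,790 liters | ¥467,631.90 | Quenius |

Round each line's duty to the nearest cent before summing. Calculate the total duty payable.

Line 1 (7008.28.96, Zormark, 1,930 kg, ¥461,289.30):
Base rate for 7008.28.96 is 19.5%.
7008.28.96 has an FTA preferential rate, but origin Zormark is not Quenius; base rate stands.
Duty = ¥461,289.30 × 19.5% = ¥89,951.41.
Line 2 (4811.63.42, Quenius, 2,790 liters, ¥467,631.90):
Base rate for 4811.63.42 is 29.5%.
Origin Quenius qualifies under the Corovia–Quenius agreement and 4811.63.42 is covered: preferential rate Free applies instead.
The additional-duty order on 4811.63.42 targets Zormark, not Quenius; it does not apply.
Duty = ¥467,631.90 × 0% = ¥0.00.
Total = ¥89,951.41 + ¥0.00 = ¥89,951.41.

¥89,951.41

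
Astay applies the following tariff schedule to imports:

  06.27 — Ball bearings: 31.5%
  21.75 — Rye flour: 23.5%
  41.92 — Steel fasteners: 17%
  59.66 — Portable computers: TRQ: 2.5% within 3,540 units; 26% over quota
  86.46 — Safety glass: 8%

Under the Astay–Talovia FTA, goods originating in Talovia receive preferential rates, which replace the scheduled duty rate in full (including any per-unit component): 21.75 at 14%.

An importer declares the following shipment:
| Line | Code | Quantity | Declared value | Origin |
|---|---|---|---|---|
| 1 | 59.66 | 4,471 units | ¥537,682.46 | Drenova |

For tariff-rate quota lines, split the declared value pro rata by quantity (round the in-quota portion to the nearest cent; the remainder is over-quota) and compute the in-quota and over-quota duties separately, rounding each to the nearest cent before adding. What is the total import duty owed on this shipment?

¥39,753.15

Line 1 (59.66, Drenova, 4,471 units, ¥537,682.46):
Code 59.66 is under a tariff-rate quota (threshold 3,540 units). In-quota: 3,540 units at 2.5%; over-quota: 931 units at 26%.
Pro-rata value split: in-quota = ¥537,682.46 × 3,540/4,471 = ¥425,720.40; over-quota = ¥537,682.46 − ¥425,720.40 = ¥111,962.06.
In-quota duty = ¥425,720.40 × 2.5% = ¥10,643.01. Over-quota duty = ¥111,962.06 × 26% = ¥29,110.14.
Line duty = ¥10,643.01 + ¥29,110.14 = ¥39,753.15.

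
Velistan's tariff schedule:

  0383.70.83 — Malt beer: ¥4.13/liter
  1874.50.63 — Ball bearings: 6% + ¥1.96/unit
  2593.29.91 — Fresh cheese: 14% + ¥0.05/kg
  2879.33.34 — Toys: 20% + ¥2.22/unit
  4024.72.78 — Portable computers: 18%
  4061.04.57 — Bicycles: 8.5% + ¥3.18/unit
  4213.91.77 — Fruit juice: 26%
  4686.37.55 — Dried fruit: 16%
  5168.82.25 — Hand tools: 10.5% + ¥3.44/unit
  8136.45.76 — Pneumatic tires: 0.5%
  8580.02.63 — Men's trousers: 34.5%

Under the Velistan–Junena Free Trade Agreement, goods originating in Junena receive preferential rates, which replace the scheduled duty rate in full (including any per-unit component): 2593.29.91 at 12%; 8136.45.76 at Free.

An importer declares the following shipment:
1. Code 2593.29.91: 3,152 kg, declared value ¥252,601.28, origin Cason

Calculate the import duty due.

Line 1 (2593.29.91, Cason, 3,152 kg, ¥252,601.28):
Base rate for 2593.29.91 is 14% + ¥0.05/kg.
2593.29.91 has an FTA preferential rate, but origin Cason is not Junena; base rate stands.
Duty = ¥252,601.28 × 14% + 3,152 × ¥0.05 = ¥35,521.78.

¥35,521.78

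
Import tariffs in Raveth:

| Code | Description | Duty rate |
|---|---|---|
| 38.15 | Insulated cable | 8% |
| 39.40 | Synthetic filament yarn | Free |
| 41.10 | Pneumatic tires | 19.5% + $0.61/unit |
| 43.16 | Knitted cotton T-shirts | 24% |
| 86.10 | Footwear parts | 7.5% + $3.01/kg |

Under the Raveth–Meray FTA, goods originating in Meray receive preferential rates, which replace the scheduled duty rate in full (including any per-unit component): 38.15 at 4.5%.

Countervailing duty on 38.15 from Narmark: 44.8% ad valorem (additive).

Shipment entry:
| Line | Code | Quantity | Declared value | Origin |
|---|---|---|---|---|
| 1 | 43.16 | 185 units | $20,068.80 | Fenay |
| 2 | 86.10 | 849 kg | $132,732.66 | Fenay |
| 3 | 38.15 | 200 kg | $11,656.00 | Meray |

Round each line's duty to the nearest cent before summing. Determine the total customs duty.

Line 1 (43.16, Fenay, 185 units, $20,068.80):
Base rate for 43.16 is 24%.
Duty = $20,068.80 × 24% = $4,816.51.
Line 2 (86.10, Fenay, 849 kg, $132,732.66):
Base rate for 86.10 is 7.5% + $3.01/kg.
Duty = $132,732.66 × 7.5% + 849 × $3.01 = $12,510.44.
Line 3 (38.15, Meray, 200 kg, $11,656.00):
Base rate for 38.15 is 8%.
Origin Meray qualifies under the Raveth–Meray agreement and 38.15 is covered: preferential rate 4.5% applies instead.
The additional-duty order on 38.15 targets Narmark, not Meray; it does not apply.
Duty = $11,656.00 × 4.5% = $524.52.
Total = $4,816.51 + $12,510.44 + $524.52 = $17,851.47.

$17,851.47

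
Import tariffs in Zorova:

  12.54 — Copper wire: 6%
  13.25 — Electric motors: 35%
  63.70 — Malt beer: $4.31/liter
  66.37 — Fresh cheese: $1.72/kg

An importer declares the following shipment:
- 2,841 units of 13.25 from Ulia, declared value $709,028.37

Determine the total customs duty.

Line 1 (13.25, Ulia, 2,841 units, $709,028.37):
Base rate for 13.25 is 35%.
Duty = $709,028.37 × 35% = $248,159.93.

$248,159.93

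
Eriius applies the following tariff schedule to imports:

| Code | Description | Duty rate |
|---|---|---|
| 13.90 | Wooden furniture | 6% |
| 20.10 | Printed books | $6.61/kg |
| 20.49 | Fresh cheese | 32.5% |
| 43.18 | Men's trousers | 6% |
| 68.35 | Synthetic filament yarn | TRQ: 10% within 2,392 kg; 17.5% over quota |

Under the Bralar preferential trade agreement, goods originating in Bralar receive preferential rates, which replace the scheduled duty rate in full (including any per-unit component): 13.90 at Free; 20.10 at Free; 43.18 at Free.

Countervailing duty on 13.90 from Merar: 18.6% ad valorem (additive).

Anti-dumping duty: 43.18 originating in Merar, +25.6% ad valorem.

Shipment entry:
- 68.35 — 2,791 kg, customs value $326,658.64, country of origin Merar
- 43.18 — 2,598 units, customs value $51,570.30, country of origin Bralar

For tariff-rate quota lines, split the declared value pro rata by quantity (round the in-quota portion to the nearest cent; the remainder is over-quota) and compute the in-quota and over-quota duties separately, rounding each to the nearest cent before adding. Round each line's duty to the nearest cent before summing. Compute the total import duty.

Line 1 (68.35, Merar, 2,791 kg, $326,658.64):
Code 68.35 is under a tariff-rate quota (threshold 2,392 kg). In-quota: 2,392 kg at 10%; over-quota: 399 kg at 17.5%.
Pro-rata value split: in-quota = $326,658.64 × 2,392/2,791 = $279,959.68; over-quota = $326,658.64 − $279,959.68 = $46,698.96.
In-quota duty = $279,959.68 × 10% = $27,995.97. Over-quota duty = $46,698.96 × 17.5% = $8,172.32.
Line duty = $27,995.97 + $8,172.32 = $36,168.29.
Line 2 (43.18, Bralar, 2,598 units, $51,570.30):
Base rate for 43.18 is 6%.
Origin Bralar qualifies under the Eriius–Bralar agreement and 43.18 is covered: preferential rate Free applies instead.
The additional-duty order on 43.18 targets Merar, not Bralar; it does not apply.
Duty = $51,570.30 × 0% = $0.00.
Total = $36,168.29 + $0.00 = $36,168.29.

$36,168.29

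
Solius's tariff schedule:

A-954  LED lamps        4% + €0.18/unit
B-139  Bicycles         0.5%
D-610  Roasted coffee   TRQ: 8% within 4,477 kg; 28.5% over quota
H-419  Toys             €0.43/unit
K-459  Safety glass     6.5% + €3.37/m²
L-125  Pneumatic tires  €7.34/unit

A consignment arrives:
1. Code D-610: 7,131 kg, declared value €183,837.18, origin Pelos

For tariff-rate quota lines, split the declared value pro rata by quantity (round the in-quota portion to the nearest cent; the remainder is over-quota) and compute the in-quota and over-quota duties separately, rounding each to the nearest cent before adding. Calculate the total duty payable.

Line 1 (D-610, Pelos, 7,131 kg, €183,837.18):
Code D-610 is under a tariff-rate quota (threshold 4,477 kg). In-quota: 4,477 kg at 8%; over-quota: 2,654 kg at 28.5%.
Pro-rata value split: in-quota = €183,837.18 × 4,477/7,131 = €115,417.06; over-quota = €183,837.18 − €115,417.06 = €68,420.12.
In-quota duty = €115,417.06 × 8% = €9,233.36. Over-quota duty = €68,420.12 × 28.5% = €19,499.73.
Line duty = €9,233.36 + €19,499.73 = €28,733.09.

€28,733.09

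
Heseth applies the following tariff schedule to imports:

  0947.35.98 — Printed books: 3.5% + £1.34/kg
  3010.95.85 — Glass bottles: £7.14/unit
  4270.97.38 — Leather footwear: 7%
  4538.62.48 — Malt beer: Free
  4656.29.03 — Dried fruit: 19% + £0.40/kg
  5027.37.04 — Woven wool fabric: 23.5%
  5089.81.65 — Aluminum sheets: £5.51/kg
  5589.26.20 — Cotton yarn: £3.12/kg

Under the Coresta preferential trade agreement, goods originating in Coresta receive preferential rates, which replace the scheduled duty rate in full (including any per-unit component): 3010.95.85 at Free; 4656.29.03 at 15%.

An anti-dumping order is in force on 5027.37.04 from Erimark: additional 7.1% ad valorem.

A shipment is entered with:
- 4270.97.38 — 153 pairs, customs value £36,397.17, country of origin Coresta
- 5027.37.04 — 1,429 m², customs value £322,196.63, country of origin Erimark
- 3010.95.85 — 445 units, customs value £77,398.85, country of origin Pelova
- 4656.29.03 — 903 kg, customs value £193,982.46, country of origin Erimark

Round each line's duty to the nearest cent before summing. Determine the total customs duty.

£141,535.14

Line 1 (4270.97.38, Coresta, 153 pairs, £36,397.17):
Base rate for 4270.97.38 is 7%.
Origin Coresta is the FTA partner but 4270.97.38 is not on the preference list; base rate stands.
Duty = £36,397.17 × 7% = £2,547.80.
Line 2 (5027.37.04, Erimark, 1,429 m², £322,196.63):
Base rate for 5027.37.04 is 23.5%.
Additional duty on 5027.37.04 from Erimark: +7.1%. Applied ad valorem rate: 23.5% + 7.1% = 30.6%.
Duty = £322,196.63 × 30.6% = £98,592.17.
Line 3 (3010.95.85, Pelova, 445 units, £77,398.85):
Base rate for 3010.95.85 is £7.14/unit.
3010.95.85 has an FTA preferential rate, but origin Pelova is not Coresta; base rate stands.
Duty = 445 × £7.14 = £3,177.30.
Line 4 (4656.29.03, Erimark, 903 kg, £193,982.46):
Base rate for 4656.29.03 is 19% + £0.40/kg.
4656.29.03 has an FTA preferential rate, but origin Erimark is not Coresta; base rate stands.
Duty = £193,982.46 × 19% + 903 × £0.40 = £37,217.87.
Total = £2,547.80 + £98,592.17 + £3,177.30 + £37,217.87 = £141,535.14.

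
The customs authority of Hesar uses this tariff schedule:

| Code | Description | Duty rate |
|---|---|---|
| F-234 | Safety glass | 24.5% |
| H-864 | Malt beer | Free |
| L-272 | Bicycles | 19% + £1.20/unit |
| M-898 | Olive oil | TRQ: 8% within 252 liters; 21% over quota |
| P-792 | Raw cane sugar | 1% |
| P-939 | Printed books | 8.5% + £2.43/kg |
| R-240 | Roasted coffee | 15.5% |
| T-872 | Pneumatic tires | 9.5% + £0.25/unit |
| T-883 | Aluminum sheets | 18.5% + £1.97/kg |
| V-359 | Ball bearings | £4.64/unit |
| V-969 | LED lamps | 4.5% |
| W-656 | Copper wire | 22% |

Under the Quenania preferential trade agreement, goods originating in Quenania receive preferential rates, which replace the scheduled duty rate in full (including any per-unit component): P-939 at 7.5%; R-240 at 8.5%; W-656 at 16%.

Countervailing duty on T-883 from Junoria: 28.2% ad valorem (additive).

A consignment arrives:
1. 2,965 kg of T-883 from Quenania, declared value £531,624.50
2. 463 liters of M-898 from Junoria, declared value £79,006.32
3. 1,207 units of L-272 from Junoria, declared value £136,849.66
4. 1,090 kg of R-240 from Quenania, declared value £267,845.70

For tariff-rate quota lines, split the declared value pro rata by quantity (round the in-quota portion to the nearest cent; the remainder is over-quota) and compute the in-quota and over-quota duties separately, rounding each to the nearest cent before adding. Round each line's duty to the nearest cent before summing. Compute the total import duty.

Line 1 (T-883, Quenania, 2,965 kg, £531,624.50):
Base rate for T-883 is 18.5% + £1.97/kg.
Origin Quenania is the FTA partner but T-883 is not on the preference list; base rate stands.
The additional-duty order on T-883 targets Junoria, not Quenania; it does not apply.
Duty = £531,624.50 × 18.5% + 2,965 × £1.97 = £104,191.58.
Line 2 (M-898, Junoria, 463 liters, £79,006.32):
Code M-898 is under a tariff-rate quota (threshold 252 liters). In-quota: 252 liters at 8%; over-quota: 211 liters at 21%.
Pro-rata value split: in-quota = £79,006.32 × 252/463 = £43,001.28; over-quota = £79,006.32 − £43,001.28 = £36,005.04.
In-quota duty = £43,001.28 × 8% = £3,440.10. Over-quota duty = £36,005.04 × 21% = £7,561.06.
Line duty = £3,440.10 + £7,561.06 = £11,001.16.
Line 3 (L-272, Junoria, 1,207 units, £136,849.66):
Base rate for L-272 is 19% + £1.20/unit.
Duty = £136,849.66 × 19% + 1,207 × £1.20 = £27,449.84.
Line 4 (R-240, Quenania, 1,090 kg, £267,845.70):
Base rate for R-240 is 15.5%.
Origin Quenania qualifies under the Hesar–Quenania agreement and R-240 is covered: preferential rate 8.5% applies instead.
Duty = £267,845.70 × 8.5% = £22,766.88.
Total = £104,191.58 + £11,001.16 + £27,449.84 + £22,766.88 = £165,409.46.

£165,409.46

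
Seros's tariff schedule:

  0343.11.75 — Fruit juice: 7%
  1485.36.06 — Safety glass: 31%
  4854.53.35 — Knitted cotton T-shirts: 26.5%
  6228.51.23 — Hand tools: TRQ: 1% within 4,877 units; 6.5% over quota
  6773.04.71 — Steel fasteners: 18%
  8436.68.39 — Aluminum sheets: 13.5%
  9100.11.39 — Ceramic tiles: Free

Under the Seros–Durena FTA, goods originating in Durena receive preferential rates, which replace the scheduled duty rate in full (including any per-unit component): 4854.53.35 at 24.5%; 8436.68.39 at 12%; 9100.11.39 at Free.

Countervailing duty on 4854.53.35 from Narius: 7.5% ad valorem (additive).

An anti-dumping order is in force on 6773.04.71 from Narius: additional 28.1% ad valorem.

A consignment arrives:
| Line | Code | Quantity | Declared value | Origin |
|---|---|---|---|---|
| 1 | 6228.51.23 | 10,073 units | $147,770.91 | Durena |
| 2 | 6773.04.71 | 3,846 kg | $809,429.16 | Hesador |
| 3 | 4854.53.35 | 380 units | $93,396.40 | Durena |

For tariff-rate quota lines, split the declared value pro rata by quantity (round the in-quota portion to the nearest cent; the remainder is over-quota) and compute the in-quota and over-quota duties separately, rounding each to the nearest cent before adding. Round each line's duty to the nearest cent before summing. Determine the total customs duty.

Line 1 (6228.51.23, Durena, 10,073 units, $147,770.91):
Code 6228.51.23 is under a tariff-rate quota (threshold 4,877 units). In-quota: 4,877 units at 1%; over-quota: 5,196 units at 6.5%.
Pro-rata value split: in-quota = $147,770.91 × 4,877/10,073 = $71,545.59; over-quota = $147,770.91 − $71,545.59 = $76,225.32.
In-quota duty = $71,545.59 × 1% = $715.46. Over-quota duty = $76,225.32 × 6.5% = $4,954.65.
Line duty = $715.46 + $4,954.65 = $5,670.11.
Line 2 (6773.04.71, Hesador, 3,846 kg, $809,429.16):
Base rate for 6773.04.71 is 18%.
The additional-duty order on 6773.04.71 targets Narius, not Hesador; it does not apply.
Duty = $809,429.16 × 18% = $145,697.25.
Line 3 (4854.53.35, Durena, 380 units, $93,396.40):
Base rate for 4854.53.35 is 26.5%.
Origin Durena qualifies under the Seros–Durena agreement and 4854.53.35 is covered: preferential rate 24.5% applies instead.
The additional-duty order on 4854.53.35 targets Narius, not Durena; it does not apply.
Duty = $93,396.40 × 24.5% = $22,882.12.
Total = $5,670.11 + $145,697.25 + $22,882.12 = $174,249.48.

$174,249.48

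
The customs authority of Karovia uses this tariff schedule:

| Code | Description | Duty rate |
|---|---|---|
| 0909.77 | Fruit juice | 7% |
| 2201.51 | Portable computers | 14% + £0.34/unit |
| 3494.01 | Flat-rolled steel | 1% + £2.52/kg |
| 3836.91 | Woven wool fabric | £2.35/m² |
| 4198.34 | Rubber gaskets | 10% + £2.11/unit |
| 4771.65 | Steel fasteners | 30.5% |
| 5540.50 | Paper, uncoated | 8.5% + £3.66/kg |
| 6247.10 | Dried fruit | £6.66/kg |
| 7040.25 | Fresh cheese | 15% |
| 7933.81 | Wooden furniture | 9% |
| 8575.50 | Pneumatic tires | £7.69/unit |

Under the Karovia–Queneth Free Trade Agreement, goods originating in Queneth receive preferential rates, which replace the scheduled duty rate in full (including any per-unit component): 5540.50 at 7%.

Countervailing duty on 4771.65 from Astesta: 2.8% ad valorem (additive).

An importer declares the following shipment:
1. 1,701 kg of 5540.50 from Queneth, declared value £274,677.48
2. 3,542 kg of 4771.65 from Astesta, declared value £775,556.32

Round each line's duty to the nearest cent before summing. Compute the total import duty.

£277,487.67

Line 1 (5540.50, Queneth, 1,701 kg, £274,677.48):
Base rate for 5540.50 is 8.5% + £3.66/kg.
Origin Queneth qualifies under the Karovia–Queneth agreement and 5540.50 is covered: preferential rate 7% applies instead.
Duty = £274,677.48 × 7% = £19,227.42.
Line 2 (4771.65, Astesta, 3,542 kg, £775,556.32):
Base rate for 4771.65 is 30.5%.
Additional duty on 4771.65 from Astesta: +2.8%. Applied ad valorem rate: 30.5% + 2.8% = 33.3%.
Duty = £775,556.32 × 33.3% = £258,260.25.
Total = £19,227.42 + £258,260.25 = £277,487.67.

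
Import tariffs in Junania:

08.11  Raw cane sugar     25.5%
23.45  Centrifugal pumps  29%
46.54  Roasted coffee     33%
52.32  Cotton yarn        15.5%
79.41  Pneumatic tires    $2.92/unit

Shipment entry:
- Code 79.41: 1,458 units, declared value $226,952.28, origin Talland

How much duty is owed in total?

Line 1 (79.41, Talland, 1,458 units, $226,952.28):
Base rate for 79.41 is $2.92/unit.
Duty = 1,458 × $2.92 = $4,257.36.

$4,257.36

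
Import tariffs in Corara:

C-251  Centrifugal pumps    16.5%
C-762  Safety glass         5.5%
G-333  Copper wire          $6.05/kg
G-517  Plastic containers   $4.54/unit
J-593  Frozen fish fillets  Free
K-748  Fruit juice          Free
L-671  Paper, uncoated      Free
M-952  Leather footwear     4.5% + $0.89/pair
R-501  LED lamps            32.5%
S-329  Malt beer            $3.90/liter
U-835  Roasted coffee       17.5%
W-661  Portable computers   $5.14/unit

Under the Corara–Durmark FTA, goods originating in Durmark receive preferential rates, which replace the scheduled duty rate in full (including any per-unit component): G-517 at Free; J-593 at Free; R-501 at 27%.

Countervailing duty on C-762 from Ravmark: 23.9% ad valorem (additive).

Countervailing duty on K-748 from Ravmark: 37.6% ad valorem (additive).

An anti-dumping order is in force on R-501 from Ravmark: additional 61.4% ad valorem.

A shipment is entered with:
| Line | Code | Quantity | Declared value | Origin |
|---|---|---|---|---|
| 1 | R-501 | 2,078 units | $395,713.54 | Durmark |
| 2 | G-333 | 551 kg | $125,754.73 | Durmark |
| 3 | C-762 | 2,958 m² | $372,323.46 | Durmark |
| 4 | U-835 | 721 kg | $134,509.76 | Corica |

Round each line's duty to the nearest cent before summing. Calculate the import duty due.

Line 1 (R-501, Durmark, 2,078 units, $395,713.54):
Base rate for R-501 is 32.5%.
Origin Durmark qualifies under the Corara–Durmark agreement and R-501 is covered: preferential rate 27% applies instead.
The additional-duty order on R-501 targets Ravmark, not Durmark; it does not apply.
Duty = $395,713.54 × 27% = $106,842.66.
Line 2 (G-333, Durmark, 551 kg, $125,754.73):
Base rate for G-333 is $6.05/kg.
Origin Durmark is the FTA partner but G-333 is not on the preference list; base rate stands.
Duty = 551 × $6.05 = $3,333.55.
Line 3 (C-762, Durmark, 2,958 m², $372,323.46):
Base rate for C-762 is 5.5%.
Origin Durmark is the FTA partner but C-762 is not on the preference list; base rate stands.
The additional-duty order on C-762 targets Ravmark, not Durmark; it does not apply.
Duty = $372,323.46 × 5.5% = $20,477.79.
Line 4 (U-835, Corica, 721 kg, $134,509.76):
Base rate for U-835 is 17.5%.
Duty = $134,509.76 × 17.5% = $23,539.21.
Total = $106,842.66 + $3,333.55 + $20,477.79 + $23,539.21 = $154,193.21.

$154,193.21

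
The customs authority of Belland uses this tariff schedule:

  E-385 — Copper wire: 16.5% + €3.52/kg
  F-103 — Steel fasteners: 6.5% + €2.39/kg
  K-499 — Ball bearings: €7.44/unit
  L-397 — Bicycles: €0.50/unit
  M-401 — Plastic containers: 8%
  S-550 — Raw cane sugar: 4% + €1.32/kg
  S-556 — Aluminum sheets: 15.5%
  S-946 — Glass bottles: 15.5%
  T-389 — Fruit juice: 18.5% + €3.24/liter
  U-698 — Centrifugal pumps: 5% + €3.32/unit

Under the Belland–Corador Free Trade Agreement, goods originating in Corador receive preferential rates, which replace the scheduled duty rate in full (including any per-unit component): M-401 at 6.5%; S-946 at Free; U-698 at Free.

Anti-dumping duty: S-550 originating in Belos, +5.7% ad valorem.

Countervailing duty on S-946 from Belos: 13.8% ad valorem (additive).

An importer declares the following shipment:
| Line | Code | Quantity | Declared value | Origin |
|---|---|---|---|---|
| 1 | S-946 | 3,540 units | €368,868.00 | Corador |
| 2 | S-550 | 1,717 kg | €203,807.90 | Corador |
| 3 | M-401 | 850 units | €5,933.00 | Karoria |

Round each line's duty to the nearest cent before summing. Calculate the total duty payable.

Line 1 (S-946, Corador, 3,540 units, €368,868.00):
Base rate for S-946 is 15.5%.
Origin Corador qualifies under the Belland–Corador agreement and S-946 is covered: preferential rate Free applies instead.
The additional-duty order on S-946 targets Belos, not Corador; it does not apply.
Duty = €368,868.00 × 0% = €0.00.
Line 2 (S-550, Corador, 1,717 kg, €203,807.90):
Base rate for S-550 is 4% + €1.32/kg.
Origin Corador is the FTA partner but S-550 is not on the preference list; base rate stands.
The additional-duty order on S-550 targets Belos, not Corador; it does not apply.
Duty = €203,807.90 × 4% + 1,717 × €1.32 = €10,418.76.
Line 3 (M-401, Karoria, 850 units, €5,933.00):
Base rate for M-401 is 8%.
M-401 has an FTA preferential rate, but origin Karoria is not Corador; base rate stands.
Duty = €5,933.00 × 8% = €474.64.
Total = €0.00 + €10,418.76 + €474.64 = €10,893.40.

€10,893.40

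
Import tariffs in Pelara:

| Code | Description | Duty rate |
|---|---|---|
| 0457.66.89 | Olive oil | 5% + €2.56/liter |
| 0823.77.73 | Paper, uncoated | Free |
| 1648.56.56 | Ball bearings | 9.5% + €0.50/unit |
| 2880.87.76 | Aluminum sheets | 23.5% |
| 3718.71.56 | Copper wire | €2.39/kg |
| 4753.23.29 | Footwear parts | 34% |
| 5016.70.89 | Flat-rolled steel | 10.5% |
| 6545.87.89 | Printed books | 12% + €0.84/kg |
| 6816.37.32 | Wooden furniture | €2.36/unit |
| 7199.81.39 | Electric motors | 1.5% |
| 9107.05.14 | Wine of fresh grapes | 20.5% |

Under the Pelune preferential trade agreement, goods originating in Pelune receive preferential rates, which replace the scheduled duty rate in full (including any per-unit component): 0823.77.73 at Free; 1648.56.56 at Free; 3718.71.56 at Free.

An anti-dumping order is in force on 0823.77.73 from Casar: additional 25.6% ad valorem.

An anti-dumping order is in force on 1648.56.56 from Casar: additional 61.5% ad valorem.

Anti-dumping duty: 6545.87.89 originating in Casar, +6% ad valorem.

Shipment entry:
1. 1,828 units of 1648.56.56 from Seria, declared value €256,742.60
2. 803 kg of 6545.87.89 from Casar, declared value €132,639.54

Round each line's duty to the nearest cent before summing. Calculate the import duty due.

€49,854.19

Line 1 (1648.56.56, Seria, 1,828 units, €256,742.60):
Base rate for 1648.56.56 is 9.5% + €0.50/unit.
1648.56.56 has an FTA preferential rate, but origin Seria is not Pelune; base rate stands.
The additional-duty order on 1648.56.56 targets Casar, not Seria; it does not apply.
Duty = €256,742.60 × 9.5% + 1,828 × €0.50 = €25,304.55.
Line 2 (6545.87.89, Casar, 803 kg, €132,639.54):
Base rate for 6545.87.89 is 12% + €0.84/kg.
Additional duty on 6545.87.89 from Casar: +6%. Applied ad valorem rate: 12% + 6% = 18%.
Duty = €132,639.54 × 18% + 803 × €0.84 = €24,549.64.
Total = €25,304.55 + €24,549.64 = €49,854.19.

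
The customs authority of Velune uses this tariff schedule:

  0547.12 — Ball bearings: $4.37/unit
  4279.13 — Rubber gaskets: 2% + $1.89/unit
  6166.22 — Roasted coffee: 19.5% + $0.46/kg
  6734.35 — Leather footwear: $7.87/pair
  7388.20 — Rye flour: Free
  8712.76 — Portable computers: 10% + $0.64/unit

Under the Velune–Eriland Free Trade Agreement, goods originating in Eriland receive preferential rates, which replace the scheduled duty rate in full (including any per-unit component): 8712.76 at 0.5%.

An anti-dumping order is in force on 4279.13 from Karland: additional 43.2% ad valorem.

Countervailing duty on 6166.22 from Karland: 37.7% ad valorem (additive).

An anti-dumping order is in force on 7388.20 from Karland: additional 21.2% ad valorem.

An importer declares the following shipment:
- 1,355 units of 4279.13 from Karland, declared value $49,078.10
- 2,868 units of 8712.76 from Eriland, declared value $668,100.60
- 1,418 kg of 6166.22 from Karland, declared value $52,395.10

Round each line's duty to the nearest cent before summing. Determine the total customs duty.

Line 1 (4279.13, Karland, 1,355 units, $49,078.10):
Base rate for 4279.13 is 2% + $1.89/unit.
Additional duty on 4279.13 from Karland: +43.2%. Applied ad valorem rate: 2% + 43.2% = 45.2%.
Duty = $49,078.10 × 45.2% + 1,355 × $1.89 = $24,744.25.
Line 2 (8712.76, Eriland, 2,868 units, $668,100.60):
Base rate for 8712.76 is 10% + $0.64/unit.
Origin Eriland qualifies under the Velune–Eriland agreement and 8712.76 is covered: preferential rate 0.5% applies instead.
Duty = $668,100.60 × 0.5% = $3,340.50.
Line 3 (6166.22, Karland, 1,418 kg, $52,395.10):
Base rate for 6166.22 is 19.5% + $0.46/kg.
Additional duty on 6166.22 from Karland: +37.7%. Applied ad valorem rate: 19.5% + 37.7% = 57.2%.
Duty = $52,395.10 × 57.2% + 1,418 × $0.46 = $30,622.28.
Total = $24,744.25 + $3,340.50 + $30,622.28 = $58,707.03.

$58,707.03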